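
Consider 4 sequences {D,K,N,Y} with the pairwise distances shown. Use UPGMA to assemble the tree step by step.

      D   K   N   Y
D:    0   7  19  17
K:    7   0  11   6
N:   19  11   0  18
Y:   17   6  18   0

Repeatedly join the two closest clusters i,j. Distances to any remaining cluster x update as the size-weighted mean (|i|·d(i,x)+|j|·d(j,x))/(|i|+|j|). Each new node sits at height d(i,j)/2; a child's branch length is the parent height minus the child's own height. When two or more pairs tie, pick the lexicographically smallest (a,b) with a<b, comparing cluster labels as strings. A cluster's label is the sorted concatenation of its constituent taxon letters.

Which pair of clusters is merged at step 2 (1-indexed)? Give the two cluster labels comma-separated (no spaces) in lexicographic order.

D,KY

iteration 1: select K,Y (d=6); attach at lengths (3, 3); label the merged cluster KY
  updated: d(D,KY)=12, d(KY,N)=29/2
iteration 2: select D,KY (d=12); attach at lengths (6, 3); label the merged cluster DKY
  updated: d(DKY,N)=16
iteration 3: select DKY,N (d=16); attach at lengths (2, 8); label the merged cluster DKNY
final tree: ((D:6,(K:3,Y:3):3):2,N:8)
total length: 25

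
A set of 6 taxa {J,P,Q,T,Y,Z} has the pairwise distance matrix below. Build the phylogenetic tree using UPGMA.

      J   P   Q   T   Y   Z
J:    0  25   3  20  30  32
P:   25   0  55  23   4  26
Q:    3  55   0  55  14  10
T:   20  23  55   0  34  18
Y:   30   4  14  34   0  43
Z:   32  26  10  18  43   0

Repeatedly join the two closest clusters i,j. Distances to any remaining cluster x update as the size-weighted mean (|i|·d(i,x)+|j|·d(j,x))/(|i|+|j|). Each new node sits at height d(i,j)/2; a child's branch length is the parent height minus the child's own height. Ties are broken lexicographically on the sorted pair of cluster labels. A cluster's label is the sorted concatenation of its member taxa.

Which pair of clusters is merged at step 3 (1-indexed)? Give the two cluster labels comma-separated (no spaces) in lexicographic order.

1. join J+Q (d=3) ⇒ JQ; edges |J|=3/2, |Q|=3/2
  updated: d(JQ,P)=40, d(JQ,T)=75/2, d(JQ,Y)=22, d(JQ,Z)=21
2. join P+Y (d=4) ⇒ PY; edges |P|=2, |Y|=2
  updated: d(JQ,PY)=31, d(PY,T)=57/2, d(PY,Z)=69/2
3. join T+Z (d=18) ⇒ TZ; edges |T|=9, |Z|=9
  updated: d(JQ,TZ)=117/4, d(PY,TZ)=63/2
4. join JQ+TZ (d=117/4) ⇒ JQTZ; edges |JQ|=105/8, |TZ|=45/8
  updated: d(JQTZ,PY)=125/4
5. join JQTZ+PY (d=125/4) ⇒ JPQTYZ; edges |JQTZ|=1, |PY|=109/8
final tree: (((J:3/2,Q:3/2):105/8,(T:9,Z:9):45/8):1,(P:2,Y:2):109/8)
total length: 467/8

T,Z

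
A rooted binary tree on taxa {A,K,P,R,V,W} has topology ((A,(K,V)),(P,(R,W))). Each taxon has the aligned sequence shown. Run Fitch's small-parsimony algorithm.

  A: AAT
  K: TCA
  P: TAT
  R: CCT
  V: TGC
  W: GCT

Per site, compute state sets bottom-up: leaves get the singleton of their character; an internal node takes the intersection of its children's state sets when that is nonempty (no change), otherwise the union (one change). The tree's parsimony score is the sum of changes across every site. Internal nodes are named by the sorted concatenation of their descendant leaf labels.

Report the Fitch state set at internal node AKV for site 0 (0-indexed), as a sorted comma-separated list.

A,T

site 0, node KV: K={T} ∩ V={T} → {T} (+0)
site 0, node AKV: A={A} ∪ KV={T} → {A,T} (+1)
site 0, node RW: R={C} ∪ W={G} → {C,G} (+1)
site 0, node PRW: P={T} ∪ RW={C,G} → {C,G,T} (+1)
site 0, node AKPRVW: AKV={A,T} ∩ PRW={C,G,T} → {T} (+0)
site 1, node KV: K={C} ∪ V={G} → {C,G} (+1)
site 1, node AKV: A={A} ∪ KV={C,G} → {A,C,G} (+1)
site 1, node RW: R={C} ∩ W={C} → {C} (+0)
site 1, node PRW: P={A} ∪ RW={C} → {A,C} (+1)
site 1, node AKPRVW: AKV={A,C,G} ∩ PRW={A,C} → {A,C} (+0)
site 2, node KV: K={A} ∪ V={C} → {A,C} (+1)
site 2, node AKV: A={T} ∪ KV={A,C} → {A,C,T} (+1)
site 2, node RW: R={T} ∩ W={T} → {T} (+0)
site 2, node PRW: P={T} ∩ RW={T} → {T} (+0)
site 2, node AKPRVW: AKV={A,C,T} ∩ PRW={T} → {T} (+0)
per-site changes: [3, 3, 2]; total = 8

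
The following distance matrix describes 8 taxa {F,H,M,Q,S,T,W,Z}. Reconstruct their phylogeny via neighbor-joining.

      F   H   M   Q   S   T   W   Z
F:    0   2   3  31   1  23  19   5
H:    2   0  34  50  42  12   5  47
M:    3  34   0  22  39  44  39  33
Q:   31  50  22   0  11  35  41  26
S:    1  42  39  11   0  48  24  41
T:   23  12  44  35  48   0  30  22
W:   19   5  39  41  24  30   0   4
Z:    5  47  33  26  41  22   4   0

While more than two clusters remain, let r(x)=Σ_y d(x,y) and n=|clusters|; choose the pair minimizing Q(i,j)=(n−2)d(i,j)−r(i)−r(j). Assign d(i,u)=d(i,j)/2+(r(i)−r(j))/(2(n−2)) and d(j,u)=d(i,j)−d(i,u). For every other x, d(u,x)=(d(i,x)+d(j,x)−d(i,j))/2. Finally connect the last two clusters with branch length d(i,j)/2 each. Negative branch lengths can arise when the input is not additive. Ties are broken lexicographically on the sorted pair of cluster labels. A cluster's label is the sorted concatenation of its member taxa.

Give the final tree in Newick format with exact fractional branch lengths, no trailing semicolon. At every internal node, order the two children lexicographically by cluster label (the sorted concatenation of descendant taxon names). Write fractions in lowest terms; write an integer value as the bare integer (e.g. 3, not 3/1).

(((F:-135/16,M:183/16):27/8,((H:67/20,T:173/20):75/8,(W:9/4,Z:7/4):69/8):7):103/16,(Q:19/3,S:14/3):103/16)

1. join Q+S (d=11, Q=-356) ⇒ QS; edges |Q|=19/3, |S|=14/3
  updated: d(F,QS)=21/2, d(H,QS)=81/2, d(M,QS)=25, d(QS,T)=36, d(QS,W)=27, d(QS,Z)=28
2. join H+T (d=12, Q=-495/2) ⇒ HT; edges |H|=67/20, |T|=173/20
  updated: d(F,HT)=13/2, d(HT,M)=33, d(HT,QS)=129/4, d(HT,W)=23/2, d(HT,Z)=57/2
3. join W+Z (d=4, Q=-183) ⇒ WZ; edges |W|=9/4, |Z|=7/4
  updated: d(F,WZ)=10, d(HT,WZ)=18, d(M,WZ)=34, d(QS,WZ)=51/2
4. join HT+WZ (d=18, Q=-493/4) ⇒ HTWZ; edges |HT|=75/8, |WZ|=69/8
  updated: d(F,HTWZ)=-3/4, d(HTWZ,M)=49/2, d(HTWZ,QS)=159/8
5. join F+M (d=3, Q=-237/4) ⇒ FM; edges |F|=-135/16, |M|=183/16
  updated: d(FM,HTWZ)=83/8, d(FM,QS)=65/4
6. join FM+HTWZ (d=83/8, Q=-93/2) ⇒ FHMTWZ; edges |FM|=27/8, |HTWZ|=7
  updated: d(FHMTWZ,QS)=103/8
7. join FHMTWZ+QS (d=103/8) ⇒ FHMQSTWZ; edges |FHMTWZ|=103/16, |QS|=103/16
final tree: (((F:-135/16,M:183/16):27/8,((H:67/20,T:173/20):75/8,(W:9/4,Z:7/4):69/8):7):103/16,(Q:19/3,S:14/3):103/16)
total length: 285/4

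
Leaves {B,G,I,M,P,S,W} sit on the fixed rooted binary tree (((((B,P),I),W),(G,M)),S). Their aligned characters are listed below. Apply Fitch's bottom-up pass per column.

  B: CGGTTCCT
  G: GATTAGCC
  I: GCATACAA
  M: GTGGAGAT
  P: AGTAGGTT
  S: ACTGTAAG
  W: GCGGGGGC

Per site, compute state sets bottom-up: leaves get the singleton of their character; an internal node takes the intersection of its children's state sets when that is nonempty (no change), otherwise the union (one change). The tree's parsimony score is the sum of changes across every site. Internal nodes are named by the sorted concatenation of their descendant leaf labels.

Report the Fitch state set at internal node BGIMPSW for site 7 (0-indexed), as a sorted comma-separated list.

C,G,T

[col 0] BP: children B:{C}, P:{A} ∪→ {A,C}; cost 1
[col 0] BIP: children BP:{A,C}, I:{G} ∪→ {A,C,G}; cost 1
[col 0] BIPW: children BIP:{A,C,G}, W:{G} ∩→ {G}; cost 0
[col 0] GM: children G:{G}, M:{G} ∩→ {G}; cost 0
[col 0] BGIMPW: children BIPW:{G}, GM:{G} ∩→ {G}; cost 0
[col 0] BGIMPSW: children BGIMPW:{G}, S:{A} ∪→ {A,G}; cost 1
[col 1] BP: children B:{G}, P:{G} ∩→ {G}; cost 0
[col 1] BIP: children BP:{G}, I:{C} ∪→ {C,G}; cost 1
[col 1] BIPW: children BIP:{C,G}, W:{C} ∩→ {C}; cost 0
[col 1] GM: children G:{A}, M:{T} ∪→ {A,T}; cost 1
[col 1] BGIMPW: children BIPW:{C}, GM:{A,T} ∪→ {A,C,T}; cost 1
[col 1] BGIMPSW: children BGIMPW:{A,C,T}, S:{C} ∩→ {C}; cost 0
[col 2] BP: children B:{G}, P:{T} ∪→ {G,T}; cost 1
[col 2] BIP: children BP:{G,T}, I:{A} ∪→ {A,G,T}; cost 1
[col 2] BIPW: children BIP:{A,G,T}, W:{G} ∩→ {G}; cost 0
[col 2] GM: children G:{T}, M:{G} ∪→ {G,T}; cost 1
[col 2] BGIMPW: children BIPW:{G}, GM:{G,T} ∩→ {G}; cost 0
[col 2] BGIMPSW: children BGIMPW:{G}, S:{T} ∪→ {G,T}; cost 1
[col 3] BP: children B:{T}, P:{A} ∪→ {A,T}; cost 1
[col 3] BIP: children BP:{A,T}, I:{T} ∩→ {T}; cost 0
[col 3] BIPW: children BIP:{T}, W:{G} ∪→ {G,T}; cost 1
[col 3] GM: children G:{T}, M:{G} ∪→ {G,T}; cost 1
[col 3] BGIMPW: children BIPW:{G,T}, GM:{G,T} ∩→ {G,T}; cost 0
[col 3] BGIMPSW: children BGIMPW:{G,T}, S:{G} ∩→ {G}; cost 0
[col 4] BP: children B:{T}, P:{G} ∪→ {G,T}; cost 1
[col 4] BIP: children BP:{G,T}, I:{A} ∪→ {A,G,T}; cost 1
[col 4] BIPW: children BIP:{A,G,T}, W:{G} ∩→ {G}; cost 0
[col 4] GM: children G:{A}, M:{A} ∩→ {A}; cost 0
[col 4] BGIMPW: children BIPW:{G}, GM:{A} ∪→ {A,G}; cost 1
[col 4] BGIMPSW: children BGIMPW:{A,G}, S:{T} ∪→ {A,G,T}; cost 1
[col 5] BP: children B:{C}, P:{G} ∪→ {C,G}; cost 1
[col 5] BIP: children BP:{C,G}, I:{C} ∩→ {C}; cost 0
[col 5] BIPW: children BIP:{C}, W:{G} ∪→ {C,G}; cost 1
[col 5] GM: children G:{G}, M:{G} ∩→ {G}; cost 0
[col 5] BGIMPW: children BIPW:{C,G}, GM:{G} ∩→ {G}; cost 0
[col 5] BGIMPSW: children BGIMPW:{G}, S:{A} ∪→ {A,G}; cost 1
[col 6] BP: children B:{C}, P:{T} ∪→ {C,T}; cost 1
[col 6] BIP: children BP:{C,T}, I:{A} ∪→ {A,C,T}; cost 1
[col 6] BIPW: children BIP:{A,C,T}, W:{G} ∪→ {A,C,G,T}; cost 1
[col 6] GM: children G:{C}, M:{A} ∪→ {A,C}; cost 1
[col 6] BGIMPW: children BIPW:{A,C,G,T}, GM:{A,C} ∩→ {A,C}; cost 0
[col 6] BGIMPSW: children BGIMPW:{A,C}, S:{A} ∩→ {A}; cost 0
[col 7] BP: children B:{T}, P:{T} ∩→ {T}; cost 0
[col 7] BIP: children BP:{T}, I:{A} ∪→ {A,T}; cost 1
[col 7] BIPW: children BIP:{A,T}, W:{C} ∪→ {A,C,T}; cost 1
[col 7] GM: children G:{C}, M:{T} ∪→ {C,T}; cost 1
[col 7] BGIMPW: children BIPW:{A,C,T}, GM:{C,T} ∩→ {C,T}; cost 0
[col 7] BGIMPSW: children BGIMPW:{C,T}, S:{G} ∪→ {C,G,T}; cost 1
per-site changes: [3, 3, 4, 3, 4, 3, 4, 4]; total = 28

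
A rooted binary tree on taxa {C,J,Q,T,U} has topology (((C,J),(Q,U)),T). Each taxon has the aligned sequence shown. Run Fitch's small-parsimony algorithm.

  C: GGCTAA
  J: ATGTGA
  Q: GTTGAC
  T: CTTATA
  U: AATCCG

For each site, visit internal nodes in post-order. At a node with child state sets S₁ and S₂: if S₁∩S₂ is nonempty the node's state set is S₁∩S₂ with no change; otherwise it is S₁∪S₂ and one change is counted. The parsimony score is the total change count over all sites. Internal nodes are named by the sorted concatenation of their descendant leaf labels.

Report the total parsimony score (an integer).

CJ@0: {G} ∪ {A} = {A,G} (union, +1)
QU@0: {G} ∪ {A} = {A,G} (union, +1)
CJQU@0: {A,G} ∩ {A,G} = {A,G} (intersection, +0)
CJQTU@0: {A,G} ∪ {C} = {A,C,G} (union, +1)
CJ@1: {G} ∪ {T} = {G,T} (union, +1)
QU@1: {T} ∪ {A} = {A,T} (union, +1)
CJQU@1: {G,T} ∩ {A,T} = {T} (intersection, +0)
CJQTU@1: {T} ∩ {T} = {T} (intersection, +0)
CJ@2: {C} ∪ {G} = {C,G} (union, +1)
QU@2: {T} ∩ {T} = {T} (intersection, +0)
CJQU@2: {C,G} ∪ {T} = {C,G,T} (union, +1)
CJQTU@2: {C,G,T} ∩ {T} = {T} (intersection, +0)
CJ@3: {T} ∩ {T} = {T} (intersection, +0)
QU@3: {G} ∪ {C} = {C,G} (union, +1)
CJQU@3: {T} ∪ {C,G} = {C,G,T} (union, +1)
CJQTU@3: {C,G,T} ∪ {A} = {A,C,G,T} (union, +1)
CJ@4: {A} ∪ {G} = {A,G} (union, +1)
QU@4: {A} ∪ {C} = {A,C} (union, +1)
CJQU@4: {A,G} ∩ {A,C} = {A} (intersection, +0)
CJQTU@4: {A} ∪ {T} = {A,T} (union, +1)
CJ@5: {A} ∩ {A} = {A} (intersection, +0)
QU@5: {C} ∪ {G} = {C,G} (union, +1)
CJQU@5: {A} ∪ {C,G} = {A,C,G} (union, +1)
CJQTU@5: {A,C,G} ∩ {A} = {A} (intersection, +0)
per-site changes: [3, 2, 2, 3, 3, 2]; total = 15

15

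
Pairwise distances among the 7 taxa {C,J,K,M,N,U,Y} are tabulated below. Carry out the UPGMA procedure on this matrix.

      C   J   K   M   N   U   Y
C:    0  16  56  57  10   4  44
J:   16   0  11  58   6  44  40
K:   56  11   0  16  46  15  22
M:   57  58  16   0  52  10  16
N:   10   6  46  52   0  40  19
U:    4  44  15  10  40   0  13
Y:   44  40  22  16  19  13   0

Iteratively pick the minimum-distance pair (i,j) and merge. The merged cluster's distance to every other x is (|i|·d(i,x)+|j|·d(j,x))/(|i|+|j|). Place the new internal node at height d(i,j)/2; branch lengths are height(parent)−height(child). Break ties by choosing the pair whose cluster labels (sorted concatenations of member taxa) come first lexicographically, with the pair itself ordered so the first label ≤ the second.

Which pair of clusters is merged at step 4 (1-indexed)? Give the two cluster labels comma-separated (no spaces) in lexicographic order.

KM,Y

iteration 1: select C,U (d=4); attach at lengths (2, 2); label the merged cluster CU
  updated: d(CU,J)=30, d(CU,K)=71/2, d(CU,M)=67/2, d(CU,N)=25, d(CU,Y)=57/2
iteration 2: select J,N (d=6); attach at lengths (3, 3); label the merged cluster JN
  updated: d(CU,JN)=55/2, d(JN,K)=57/2, d(JN,M)=55, d(JN,Y)=59/2
iteration 3: select K,M (d=16); attach at lengths (8, 8); label the merged cluster KM
  updated: d(CU,KM)=69/2, d(JN,KM)=167/4, d(KM,Y)=19
iteration 4: select KM,Y (d=19); attach at lengths (3/2, 19/2); label the merged cluster KMY
  updated: d(CU,KMY)=65/2, d(JN,KMY)=113/3
iteration 5: select CU,JN (d=55/2); attach at lengths (47/4, 43/4); label the merged cluster CJNU
  updated: d(CJNU,KMY)=421/12
iteration 6: select CJNU,KMY (d=421/12); attach at lengths (91/24, 193/24); label the merged cluster CJKMNUY
final tree: (((C:2,U:2):47/4,(J:3,N:3):43/4):91/24,((K:8,M:8):3/2,Y:19/2):193/24)
total length: 214/3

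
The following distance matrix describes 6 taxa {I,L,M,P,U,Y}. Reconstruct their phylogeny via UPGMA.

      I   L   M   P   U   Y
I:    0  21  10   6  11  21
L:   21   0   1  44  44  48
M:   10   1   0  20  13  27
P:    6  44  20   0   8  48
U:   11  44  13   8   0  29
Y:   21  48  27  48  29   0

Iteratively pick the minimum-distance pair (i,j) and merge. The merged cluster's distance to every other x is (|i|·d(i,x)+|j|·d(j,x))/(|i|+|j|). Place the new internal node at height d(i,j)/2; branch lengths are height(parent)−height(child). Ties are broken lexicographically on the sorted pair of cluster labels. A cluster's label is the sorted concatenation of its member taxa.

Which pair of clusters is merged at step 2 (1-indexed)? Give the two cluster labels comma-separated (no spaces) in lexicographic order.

I,P

1. join L+M (d=1) ⇒ LM; edges |L|=1/2, |M|=1/2
  updated: d(I,LM)=31/2, d(LM,P)=32, d(LM,U)=57/2, d(LM,Y)=75/2
2. join I+P (d=6) ⇒ IP; edges |I|=3, |P|=3
  updated: d(IP,LM)=95/4, d(IP,U)=19/2, d(IP,Y)=69/2
3. join IP+U (d=19/2) ⇒ IPU; edges |IP|=7/4, |U|=19/4
  updated: d(IPU,LM)=76/3, d(IPU,Y)=98/3
4. join IPU+LM (d=76/3) ⇒ ILMPU; edges |IPU|=95/12, |LM|=73/6
  updated: d(ILMPU,Y)=173/5
5. join ILMPU+Y (d=173/5) ⇒ ILMPUY; edges |ILMPU|=139/30, |Y|=173/10
final tree: ((((I:3,P:3):7/4,U:19/4):95/12,(L:1/2,M:1/2):73/6):139/30,Y:173/10)
total length: 3331/60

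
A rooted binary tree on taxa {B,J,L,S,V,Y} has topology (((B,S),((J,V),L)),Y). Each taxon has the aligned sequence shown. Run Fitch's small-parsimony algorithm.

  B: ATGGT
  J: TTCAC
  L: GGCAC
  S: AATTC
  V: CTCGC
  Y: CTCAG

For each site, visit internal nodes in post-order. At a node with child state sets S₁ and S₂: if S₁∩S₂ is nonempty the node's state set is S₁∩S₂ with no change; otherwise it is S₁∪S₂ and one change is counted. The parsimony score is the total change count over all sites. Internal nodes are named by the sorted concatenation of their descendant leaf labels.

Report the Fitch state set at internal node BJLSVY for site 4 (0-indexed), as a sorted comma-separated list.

C,G

[col 0] BS: children B:{A}, S:{A} ∩→ {A}; cost 0
[col 0] JV: children J:{T}, V:{C} ∪→ {C,T}; cost 1
[col 0] JLV: children JV:{C,T}, L:{G} ∪→ {C,G,T}; cost 1
[col 0] BJLSV: children BS:{A}, JLV:{C,G,T} ∪→ {A,C,G,T}; cost 1
[col 0] BJLSVY: children BJLSV:{A,C,G,T}, Y:{C} ∩→ {C}; cost 0
[col 1] BS: children B:{T}, S:{A} ∪→ {A,T}; cost 1
[col 1] JV: children J:{T}, V:{T} ∩→ {T}; cost 0
[col 1] JLV: children JV:{T}, L:{G} ∪→ {G,T}; cost 1
[col 1] BJLSV: children BS:{A,T}, JLV:{G,T} ∩→ {T}; cost 0
[col 1] BJLSVY: children BJLSV:{T}, Y:{T} ∩→ {T}; cost 0
[col 2] BS: children B:{G}, S:{T} ∪→ {G,T}; cost 1
[col 2] JV: children J:{C}, V:{C} ∩→ {C}; cost 0
[col 2] JLV: children JV:{C}, L:{C} ∩→ {C}; cost 0
[col 2] BJLSV: children BS:{G,T}, JLV:{C} ∪→ {C,G,T}; cost 1
[col 2] BJLSVY: children BJLSV:{C,G,T}, Y:{C} ∩→ {C}; cost 0
[col 3] BS: children B:{G}, S:{T} ∪→ {G,T}; cost 1
[col 3] JV: children J:{A}, V:{G} ∪→ {A,G}; cost 1
[col 3] JLV: children JV:{A,G}, L:{A} ∩→ {A}; cost 0
[col 3] BJLSV: children BS:{G,T}, JLV:{A} ∪→ {A,G,T}; cost 1
[col 3] BJLSVY: children BJLSV:{A,G,T}, Y:{A} ∩→ {A}; cost 0
[col 4] BS: children B:{T}, S:{C} ∪→ {C,T}; cost 1
[col 4] JV: children J:{C}, V:{C} ∩→ {C}; cost 0
[col 4] JLV: children JV:{C}, L:{C} ∩→ {C}; cost 0
[col 4] BJLSV: children BS:{C,T}, JLV:{C} ∩→ {C}; cost 0
[col 4] BJLSVY: children BJLSV:{C}, Y:{G} ∪→ {C,G}; cost 1
per-site changes: [3, 2, 2, 3, 2]; total = 12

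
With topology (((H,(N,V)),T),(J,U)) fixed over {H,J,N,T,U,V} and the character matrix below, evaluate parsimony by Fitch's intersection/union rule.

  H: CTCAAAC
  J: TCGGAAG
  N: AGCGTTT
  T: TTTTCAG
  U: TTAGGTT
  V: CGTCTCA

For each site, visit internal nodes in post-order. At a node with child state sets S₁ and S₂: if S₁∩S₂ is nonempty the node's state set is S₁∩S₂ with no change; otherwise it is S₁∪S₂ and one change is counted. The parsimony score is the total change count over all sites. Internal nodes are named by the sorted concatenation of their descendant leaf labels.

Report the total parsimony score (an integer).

[col 0] NV: children N:{A}, V:{C} ∪→ {A,C}; cost 1
[col 0] HNV: children H:{C}, NV:{A,C} ∩→ {C}; cost 0
[col 0] HNTV: children HNV:{C}, T:{T} ∪→ {C,T}; cost 1
[col 0] JU: children J:{T}, U:{T} ∩→ {T}; cost 0
[col 0] HJNTUV: children HNTV:{C,T}, JU:{T} ∩→ {T}; cost 0
[col 1] NV: children N:{G}, V:{G} ∩→ {G}; cost 0
[col 1] HNV: children H:{T}, NV:{G} ∪→ {G,T}; cost 1
[col 1] HNTV: children HNV:{G,T}, T:{T} ∩→ {T}; cost 0
[col 1] JU: children J:{C}, U:{T} ∪→ {C,T}; cost 1
[col 1] HJNTUV: children HNTV:{T}, JU:{C,T} ∩→ {T}; cost 0
[col 2] NV: children N:{C}, V:{T} ∪→ {C,T}; cost 1
[col 2] HNV: children H:{C}, NV:{C,T} ∩→ {C}; cost 0
[col 2] HNTV: children HNV:{C}, T:{T} ∪→ {C,T}; cost 1
[col 2] JU: children J:{G}, U:{A} ∪→ {A,G}; cost 1
[col 2] HJNTUV: children HNTV:{C,T}, JU:{A,G} ∪→ {A,C,G,T}; cost 1
[col 3] NV: children N:{G}, V:{C} ∪→ {C,G}; cost 1
[col 3] HNV: children H:{A}, NV:{C,G} ∪→ {A,C,G}; cost 1
[col 3] HNTV: children HNV:{A,C,G}, T:{T} ∪→ {A,C,G,T}; cost 1
[col 3] JU: children J:{G}, U:{G} ∩→ {G}; cost 0
[col 3] HJNTUV: children HNTV:{A,C,G,T}, JU:{G} ∩→ {G}; cost 0
[col 4] NV: children N:{T}, V:{T} ∩→ {T}; cost 0
[col 4] HNV: children H:{A}, NV:{T} ∪→ {A,T}; cost 1
[col 4] HNTV: children HNV:{A,T}, T:{C} ∪→ {A,C,T}; cost 1
[col 4] JU: children J:{A}, U:{G} ∪→ {A,G}; cost 1
[col 4] HJNTUV: children HNTV:{A,C,T}, JU:{A,G} ∩→ {A}; cost 0
[col 5] NV: children N:{T}, V:{C} ∪→ {C,T}; cost 1
[col 5] HNV: children H:{A}, NV:{C,T} ∪→ {A,C,T}; cost 1
[col 5] HNTV: children HNV:{A,C,T}, T:{A} ∩→ {A}; cost 0
[col 5] JU: children J:{A}, U:{T} ∪→ {A,T}; cost 1
[col 5] HJNTUV: children HNTV:{A}, JU:{A,T} ∩→ {A}; cost 0
[col 6] NV: children N:{T}, V:{A} ∪→ {A,T}; cost 1
[col 6] HNV: children H:{C}, NV:{A,T} ∪→ {A,C,T}; cost 1
[col 6] HNTV: children HNV:{A,C,T}, T:{G} ∪→ {A,C,G,T}; cost 1
[col 6] JU: children J:{G}, U:{T} ∪→ {G,T}; cost 1
[col 6] HJNTUV: children HNTV:{A,C,G,T}, JU:{G,T} ∩→ {G,T}; cost 0
per-site changes: [2, 2, 4, 3, 3, 3, 4]; total = 21

21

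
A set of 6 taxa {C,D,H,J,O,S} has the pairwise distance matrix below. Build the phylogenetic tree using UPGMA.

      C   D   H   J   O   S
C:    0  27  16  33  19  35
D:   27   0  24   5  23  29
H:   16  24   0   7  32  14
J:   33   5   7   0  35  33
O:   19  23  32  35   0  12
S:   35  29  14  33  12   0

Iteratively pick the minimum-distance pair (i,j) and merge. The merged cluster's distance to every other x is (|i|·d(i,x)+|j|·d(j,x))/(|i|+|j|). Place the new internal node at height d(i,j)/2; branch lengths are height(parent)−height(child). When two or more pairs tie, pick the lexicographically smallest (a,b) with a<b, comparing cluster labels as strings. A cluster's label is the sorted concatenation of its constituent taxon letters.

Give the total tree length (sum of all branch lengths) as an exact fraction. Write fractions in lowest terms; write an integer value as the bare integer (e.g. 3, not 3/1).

1. join D+J (d=5) ⇒ DJ; edges |D|=5/2, |J|=5/2
  updated: d(C,DJ)=30, d(DJ,H)=31/2, d(DJ,O)=29, d(DJ,S)=31
2. join O+S (d=12) ⇒ OS; edges |O|=6, |S|=6
  updated: d(C,OS)=27, d(DJ,OS)=30, d(H,OS)=23
3. join DJ+H (d=31/2) ⇒ DHJ; edges |DJ|=21/4, |H|=31/4
  updated: d(C,DHJ)=76/3, d(DHJ,OS)=83/3
4. join C+DHJ (d=76/3) ⇒ CDHJ; edges |C|=38/3, |DHJ|=59/12
  updated: d(CDHJ,OS)=55/2
5. join CDHJ+OS (d=55/2) ⇒ CDHJOS; edges |CDHJ|=13/12, |OS|=31/4
final tree: ((C:38/3,((D:5/2,J:5/2):21/4,H:31/4):59/12):13/12,(O:6,S:6):31/4)
total length: 677/12

677/12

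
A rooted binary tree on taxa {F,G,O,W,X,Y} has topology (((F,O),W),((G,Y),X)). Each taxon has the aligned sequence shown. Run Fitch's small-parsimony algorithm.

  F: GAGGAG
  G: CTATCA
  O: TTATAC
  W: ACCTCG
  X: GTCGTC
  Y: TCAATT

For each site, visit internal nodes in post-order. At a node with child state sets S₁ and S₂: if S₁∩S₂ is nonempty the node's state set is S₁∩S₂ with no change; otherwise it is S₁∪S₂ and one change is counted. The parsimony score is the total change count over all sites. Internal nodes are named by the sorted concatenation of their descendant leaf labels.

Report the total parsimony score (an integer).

FO@0: {G} ∪ {T} = {G,T} (union, +1)
FOW@0: {G,T} ∪ {A} = {A,G,T} (union, +1)
GY@0: {C} ∪ {T} = {C,T} (union, +1)
GXY@0: {C,T} ∪ {G} = {C,G,T} (union, +1)
FGOWXY@0: {A,G,T} ∩ {C,G,T} = {G,T} (intersection, +0)
FO@1: {A} ∪ {T} = {A,T} (union, +1)
FOW@1: {A,T} ∪ {C} = {A,C,T} (union, +1)
GY@1: {T} ∪ {C} = {C,T} (union, +1)
GXY@1: {C,T} ∩ {T} = {T} (intersection, +0)
FGOWXY@1: {A,C,T} ∩ {T} = {T} (intersection, +0)
FO@2: {G} ∪ {A} = {A,G} (union, +1)
FOW@2: {A,G} ∪ {C} = {A,C,G} (union, +1)
GY@2: {A} ∩ {A} = {A} (intersection, +0)
GXY@2: {A} ∪ {C} = {A,C} (union, +1)
FGOWXY@2: {A,C,G} ∩ {A,C} = {A,C} (intersection, +0)
FO@3: {G} ∪ {T} = {G,T} (union, +1)
FOW@3: {G,T} ∩ {T} = {T} (intersection, +0)
GY@3: {T} ∪ {A} = {A,T} (union, +1)
GXY@3: {A,T} ∪ {G} = {A,G,T} (union, +1)
FGOWXY@3: {T} ∩ {A,G,T} = {T} (intersection, +0)
FO@4: {A} ∩ {A} = {A} (intersection, +0)
FOW@4: {A} ∪ {C} = {A,C} (union, +1)
GY@4: {C} ∪ {T} = {C,T} (union, +1)
GXY@4: {C,T} ∩ {T} = {T} (intersection, +0)
FGOWXY@4: {A,C} ∪ {T} = {A,C,T} (union, +1)
FO@5: {G} ∪ {C} = {C,G} (union, +1)
FOW@5: {C,G} ∩ {G} = {G} (intersection, +0)
GY@5: {A} ∪ {T} = {A,T} (union, +1)
GXY@5: {A,T} ∪ {C} = {A,C,T} (union, +1)
FGOWXY@5: {G} ∪ {A,C,T} = {A,C,G,T} (union, +1)
per-site changes: [4, 3, 3, 3, 3, 4]; total = 20

20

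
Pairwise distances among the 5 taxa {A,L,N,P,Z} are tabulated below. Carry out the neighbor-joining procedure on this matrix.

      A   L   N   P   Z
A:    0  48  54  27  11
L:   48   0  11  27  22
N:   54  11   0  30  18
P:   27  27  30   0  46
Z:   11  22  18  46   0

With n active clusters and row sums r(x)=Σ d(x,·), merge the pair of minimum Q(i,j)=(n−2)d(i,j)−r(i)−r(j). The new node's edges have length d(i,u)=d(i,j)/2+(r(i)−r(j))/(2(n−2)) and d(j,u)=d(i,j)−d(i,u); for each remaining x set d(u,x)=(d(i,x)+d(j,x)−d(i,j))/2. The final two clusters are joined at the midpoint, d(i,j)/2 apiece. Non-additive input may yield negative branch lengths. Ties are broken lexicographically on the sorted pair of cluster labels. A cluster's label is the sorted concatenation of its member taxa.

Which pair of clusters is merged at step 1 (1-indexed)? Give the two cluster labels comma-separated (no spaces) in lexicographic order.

A,Z

iteration 1: select A,Z (d=11, Q=-204); attach at lengths (38/3, -5/3); label the merged cluster AZ
  updated: d(AZ,L)=59/2, d(AZ,N)=61/2, d(AZ,P)=31
iteration 2: select AZ,P (d=31, Q=-117); attach at lengths (65/4, 59/4); label the merged cluster APZ
  updated: d(APZ,L)=51/4, d(APZ,N)=59/4
iteration 3: select APZ,L (d=51/4, Q=-77/2); attach at lengths (33/4, 9/2); label the merged cluster ALPZ
  updated: d(ALPZ,N)=13/2
iteration 4: select ALPZ,N (d=13/2); attach at lengths (13/4, 13/4); label the merged cluster ALNPZ
final tree: ((((A:38/3,Z:-5/3):65/4,P:59/4):33/4,L:9/2):13/4,N:13/4)
total length: 245/4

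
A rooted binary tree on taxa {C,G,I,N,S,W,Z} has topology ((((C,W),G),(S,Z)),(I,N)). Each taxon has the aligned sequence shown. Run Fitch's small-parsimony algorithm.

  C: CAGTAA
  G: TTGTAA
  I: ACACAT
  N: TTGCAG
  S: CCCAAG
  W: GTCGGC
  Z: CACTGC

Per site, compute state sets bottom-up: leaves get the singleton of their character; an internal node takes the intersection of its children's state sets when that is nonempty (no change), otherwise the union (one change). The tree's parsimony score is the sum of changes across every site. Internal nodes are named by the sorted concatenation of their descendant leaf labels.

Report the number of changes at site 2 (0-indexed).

CW@0: {C} ∪ {G} = {C,G} (union, +1)
CGW@0: {C,G} ∪ {T} = {C,G,T} (union, +1)
SZ@0: {C} ∩ {C} = {C} (intersection, +0)
CGSWZ@0: {C,G,T} ∩ {C} = {C} (intersection, +0)
IN@0: {A} ∪ {T} = {A,T} (union, +1)
CGINSWZ@0: {C} ∪ {A,T} = {A,C,T} (union, +1)
CW@1: {A} ∪ {T} = {A,T} (union, +1)
CGW@1: {A,T} ∩ {T} = {T} (intersection, +0)
SZ@1: {C} ∪ {A} = {A,C} (union, +1)
CGSWZ@1: {T} ∪ {A,C} = {A,C,T} (union, +1)
IN@1: {C} ∪ {T} = {C,T} (union, +1)
CGINSWZ@1: {A,C,T} ∩ {C,T} = {C,T} (intersection, +0)
CW@2: {G} ∪ {C} = {C,G} (union, +1)
CGW@2: {C,G} ∩ {G} = {G} (intersection, +0)
SZ@2: {C} ∩ {C} = {C} (intersection, +0)
CGSWZ@2: {G} ∪ {C} = {C,G} (union, +1)
IN@2: {A} ∪ {G} = {A,G} (union, +1)
CGINSWZ@2: {C,G} ∩ {A,G} = {G} (intersection, +0)
CW@3: {T} ∪ {G} = {G,T} (union, +1)
CGW@3: {G,T} ∩ {T} = {T} (intersection, +0)
SZ@3: {A} ∪ {T} = {A,T} (union, +1)
CGSWZ@3: {T} ∩ {A,T} = {T} (intersection, +0)
IN@3: {C} ∩ {C} = {C} (intersection, +0)
CGINSWZ@3: {T} ∪ {C} = {C,T} (union, +1)
CW@4: {A} ∪ {G} = {A,G} (union, +1)
CGW@4: {A,G} ∩ {A} = {A} (intersection, +0)
SZ@4: {A} ∪ {G} = {A,G} (union, +1)
CGSWZ@4: {A} ∩ {A,G} = {A} (intersection, +0)
IN@4: {A} ∩ {A} = {A} (intersection, +0)
CGINSWZ@4: {A} ∩ {A} = {A} (intersection, +0)
CW@5: {A} ∪ {C} = {A,C} (union, +1)
CGW@5: {A,C} ∩ {A} = {A} (intersection, +0)
SZ@5: {G} ∪ {C} = {C,G} (union, +1)
CGSWZ@5: {A} ∪ {C,G} = {A,C,G} (union, +1)
IN@5: {T} ∪ {G} = {G,T} (union, +1)
CGINSWZ@5: {A,C,G} ∩ {G,T} = {G} (intersection, +0)
per-site changes: [4, 4, 3, 3, 2, 4]; total = 20

3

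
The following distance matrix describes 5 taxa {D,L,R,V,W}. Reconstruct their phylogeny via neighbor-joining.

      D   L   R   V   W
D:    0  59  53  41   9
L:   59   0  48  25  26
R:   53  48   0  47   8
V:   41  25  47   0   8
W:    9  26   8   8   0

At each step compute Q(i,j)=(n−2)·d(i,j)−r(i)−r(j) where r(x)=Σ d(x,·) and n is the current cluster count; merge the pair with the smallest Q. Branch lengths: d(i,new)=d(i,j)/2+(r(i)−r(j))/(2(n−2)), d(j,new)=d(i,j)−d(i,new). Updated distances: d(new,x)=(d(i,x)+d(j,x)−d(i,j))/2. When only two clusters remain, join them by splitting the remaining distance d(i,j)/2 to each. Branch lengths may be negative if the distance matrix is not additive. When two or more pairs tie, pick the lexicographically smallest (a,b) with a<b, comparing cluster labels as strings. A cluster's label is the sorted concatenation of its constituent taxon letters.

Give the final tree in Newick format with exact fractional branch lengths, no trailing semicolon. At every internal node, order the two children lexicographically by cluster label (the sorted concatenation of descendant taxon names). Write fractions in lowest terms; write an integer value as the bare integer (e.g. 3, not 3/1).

(((D:24,W:-15):15/4,(L:56/3,V:19/3):51/4):89/8,R:89/8)

iteration 1: select L,V (d=25, Q=-204); attach at lengths (56/3, 19/3); label the merged cluster LV
  updated: d(D,LV)=75/2, d(LV,R)=35, d(LV,W)=9/2
iteration 2: select D,W (d=9, Q=-103); attach at lengths (24, -15); label the merged cluster DW
  updated: d(DW,LV)=33/2, d(DW,R)=26
iteration 3: select DW,LV (d=33/2, Q=-155/2); attach at lengths (15/4, 51/4); label the merged cluster DLVW
  updated: d(DLVW,R)=89/4
iteration 4: select DLVW,R (d=89/4); attach at lengths (89/8, 89/8); label the merged cluster DLRVW
final tree: (((D:24,W:-15):15/4,(L:56/3,V:19/3):51/4):89/8,R:89/8)
total length: 291/4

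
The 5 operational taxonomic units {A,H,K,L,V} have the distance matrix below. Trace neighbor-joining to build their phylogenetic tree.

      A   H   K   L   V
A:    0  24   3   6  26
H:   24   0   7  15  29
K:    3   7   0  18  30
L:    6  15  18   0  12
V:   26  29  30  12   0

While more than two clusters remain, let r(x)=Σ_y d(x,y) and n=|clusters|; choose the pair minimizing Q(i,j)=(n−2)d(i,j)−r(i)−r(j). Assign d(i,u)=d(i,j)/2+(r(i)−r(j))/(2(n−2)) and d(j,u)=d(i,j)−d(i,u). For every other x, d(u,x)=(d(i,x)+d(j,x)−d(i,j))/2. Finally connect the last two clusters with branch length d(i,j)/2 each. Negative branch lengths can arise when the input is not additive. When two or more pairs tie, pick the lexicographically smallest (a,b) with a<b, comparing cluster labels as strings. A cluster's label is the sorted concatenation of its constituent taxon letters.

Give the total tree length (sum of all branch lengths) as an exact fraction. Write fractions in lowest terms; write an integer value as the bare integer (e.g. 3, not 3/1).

143/4

iteration 1: select H,K (d=7, Q=-112); attach at lengths (19/3, 2/3); label the merged cluster HK
  updated: d(A,HK)=10, d(HK,L)=13, d(HK,V)=26
iteration 2: select A,HK (d=10, Q=-71); attach at lengths (13/4, 27/4); label the merged cluster AHK
  updated: d(AHK,L)=9/2, d(AHK,V)=21
iteration 3: select AHK,L (d=9/2, Q=-75/2); attach at lengths (27/4, -9/4); label the merged cluster AHKL
  updated: d(AHKL,V)=57/4
iteration 4: select AHKL,V (d=57/4); attach at lengths (57/8, 57/8); label the merged cluster AHKLV
final tree: (((A:13/4,(H:19/3,K:2/3):27/4):27/4,L:-9/4):57/8,V:57/8)
total length: 143/4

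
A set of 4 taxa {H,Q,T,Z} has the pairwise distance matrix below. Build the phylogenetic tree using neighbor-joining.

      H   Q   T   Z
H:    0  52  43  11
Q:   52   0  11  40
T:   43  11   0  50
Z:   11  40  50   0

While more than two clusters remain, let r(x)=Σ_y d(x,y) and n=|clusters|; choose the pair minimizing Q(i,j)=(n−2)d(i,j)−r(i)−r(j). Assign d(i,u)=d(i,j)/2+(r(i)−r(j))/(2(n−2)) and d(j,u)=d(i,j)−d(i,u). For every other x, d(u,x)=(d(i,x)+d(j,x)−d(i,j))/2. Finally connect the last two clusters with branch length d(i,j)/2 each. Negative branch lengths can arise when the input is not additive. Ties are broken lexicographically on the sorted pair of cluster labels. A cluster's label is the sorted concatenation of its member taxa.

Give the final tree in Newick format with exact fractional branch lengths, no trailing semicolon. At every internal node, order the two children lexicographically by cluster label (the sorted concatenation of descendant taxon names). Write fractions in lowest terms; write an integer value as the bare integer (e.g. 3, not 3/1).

(((H:27/4,Z:17/4):141/4,Q:21/4):23/8,T:23/8)

step 1: merge (H,Z) at d=11, Q=-185; branch lengths H→27/4, Z→17/4; new cluster HZ
  updated: d(HZ,Q)=81/2, d(HZ,T)=41
step 2: merge (HZ,Q) at d=81/2, Q=-185/2; branch lengths HZ→141/4, Q→21/4; new cluster HQZ
  updated: d(HQZ,T)=23/4
step 3: merge (HQZ,T) at d=23/4; branch lengths HQZ→23/8, T→23/8; new cluster HQTZ
final tree: (((H:27/4,Z:17/4):141/4,Q:21/4):23/8,T:23/8)
total length: 229/4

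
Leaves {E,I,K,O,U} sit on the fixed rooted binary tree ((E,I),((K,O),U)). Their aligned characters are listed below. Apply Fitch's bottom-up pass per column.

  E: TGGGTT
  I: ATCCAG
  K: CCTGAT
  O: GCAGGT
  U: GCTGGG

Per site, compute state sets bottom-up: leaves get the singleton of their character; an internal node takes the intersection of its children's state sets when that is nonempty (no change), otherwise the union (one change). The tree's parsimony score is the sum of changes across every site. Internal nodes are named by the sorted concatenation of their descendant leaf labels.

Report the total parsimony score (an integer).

14

[col 0] EI: children E:{T}, I:{A} ∪→ {A,T}; cost 1
[col 0] KO: children K:{C}, O:{G} ∪→ {C,G}; cost 1
[col 0] KOU: children KO:{C,G}, U:{G} ∩→ {G}; cost 0
[col 0] EIKOU: children EI:{A,T}, KOU:{G} ∪→ {A,G,T}; cost 1
[col 1] EI: children E:{G}, I:{T} ∪→ {G,T}; cost 1
[col 1] KO: children K:{C}, O:{C} ∩→ {C}; cost 0
[col 1] KOU: children KO:{C}, U:{C} ∩→ {C}; cost 0
[col 1] EIKOU: children EI:{G,T}, KOU:{C} ∪→ {C,G,T}; cost 1
[col 2] EI: children E:{G}, I:{C} ∪→ {C,G}; cost 1
[col 2] KO: children K:{T}, O:{A} ∪→ {A,T}; cost 1
[col 2] KOU: children KO:{A,T}, U:{T} ∩→ {T}; cost 0
[col 2] EIKOU: children EI:{C,G}, KOU:{T} ∪→ {C,G,T}; cost 1
[col 3] EI: children E:{G}, I:{C} ∪→ {C,G}; cost 1
[col 3] KO: children K:{G}, O:{G} ∩→ {G}; cost 0
[col 3] KOU: children KO:{G}, U:{G} ∩→ {G}; cost 0
[col 3] EIKOU: children EI:{C,G}, KOU:{G} ∩→ {G}; cost 0
[col 4] EI: children E:{T}, I:{A} ∪→ {A,T}; cost 1
[col 4] KO: children K:{A}, O:{G} ∪→ {A,G}; cost 1
[col 4] KOU: children KO:{A,G}, U:{G} ∩→ {G}; cost 0
[col 4] EIKOU: children EI:{A,T}, KOU:{G} ∪→ {A,G,T}; cost 1
[col 5] EI: children E:{T}, I:{G} ∪→ {G,T}; cost 1
[col 5] KO: children K:{T}, O:{T} ∩→ {T}; cost 0
[col 5] KOU: children KO:{T}, U:{G} ∪→ {G,T}; cost 1
[col 5] EIKOU: children EI:{G,T}, KOU:{G,T} ∩→ {G,T}; cost 0
per-site changes: [3, 2, 3, 1, 3, 2]; total = 14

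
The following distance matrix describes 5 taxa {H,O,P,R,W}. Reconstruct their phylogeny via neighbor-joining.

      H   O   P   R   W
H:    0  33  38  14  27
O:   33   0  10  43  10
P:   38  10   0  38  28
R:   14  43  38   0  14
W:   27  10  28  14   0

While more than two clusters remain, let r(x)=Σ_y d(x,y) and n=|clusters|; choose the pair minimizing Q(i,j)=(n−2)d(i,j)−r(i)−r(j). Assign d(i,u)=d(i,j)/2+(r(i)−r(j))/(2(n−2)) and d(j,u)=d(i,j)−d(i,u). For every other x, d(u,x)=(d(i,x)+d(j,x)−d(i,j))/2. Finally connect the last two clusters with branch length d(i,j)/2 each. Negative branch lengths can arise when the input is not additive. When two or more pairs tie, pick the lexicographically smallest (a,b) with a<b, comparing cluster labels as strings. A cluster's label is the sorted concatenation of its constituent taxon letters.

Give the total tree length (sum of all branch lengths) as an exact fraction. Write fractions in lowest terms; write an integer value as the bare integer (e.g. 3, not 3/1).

iteration 1: select O,P (d=10, Q=-180); attach at lengths (2, 8); label the merged cluster OP
  updated: d(H,OP)=61/2, d(OP,R)=71/2, d(OP,W)=14
iteration 2: select H,R (d=14, Q=-107); attach at lengths (9, 5); label the merged cluster HR
  updated: d(HR,OP)=26, d(HR,W)=27/2
iteration 3: select HR,OP (d=26, Q=-107/2); attach at lengths (51/4, 53/4); label the merged cluster HOPR
  updated: d(HOPR,W)=3/4
iteration 4: select HOPR,W (d=3/4); attach at lengths (3/8, 3/8); label the merged cluster HOPRW
final tree: (((H:9,R:5):51/4,(O:2,P:8):53/4):3/8,W:3/8)
total length: 203/4

203/4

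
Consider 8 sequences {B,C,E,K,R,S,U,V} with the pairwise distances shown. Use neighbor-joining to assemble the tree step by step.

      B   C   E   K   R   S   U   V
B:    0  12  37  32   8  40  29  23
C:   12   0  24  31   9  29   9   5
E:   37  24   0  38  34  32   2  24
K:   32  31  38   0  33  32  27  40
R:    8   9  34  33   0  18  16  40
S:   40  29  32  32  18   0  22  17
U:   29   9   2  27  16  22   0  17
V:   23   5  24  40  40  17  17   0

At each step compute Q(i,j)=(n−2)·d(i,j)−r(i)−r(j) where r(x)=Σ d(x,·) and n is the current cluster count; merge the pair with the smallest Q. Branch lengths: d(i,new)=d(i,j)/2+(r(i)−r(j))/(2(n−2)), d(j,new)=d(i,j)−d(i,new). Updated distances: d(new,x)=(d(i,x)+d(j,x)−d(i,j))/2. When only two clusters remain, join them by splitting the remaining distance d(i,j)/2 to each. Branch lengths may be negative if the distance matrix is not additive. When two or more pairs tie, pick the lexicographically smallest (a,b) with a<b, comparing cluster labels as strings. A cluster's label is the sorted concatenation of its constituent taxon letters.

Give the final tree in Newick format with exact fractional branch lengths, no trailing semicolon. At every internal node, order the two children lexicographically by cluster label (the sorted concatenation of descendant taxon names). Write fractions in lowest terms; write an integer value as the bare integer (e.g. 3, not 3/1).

step 1: merge (E,U) at d=2, Q=-301; branch lengths E→27/4, U→-19/4; new cluster EU
  updated: d(B,EU)=32, d(C,EU)=31/2, d(EU,K)=63/2, d(EU,R)=24, d(EU,S)=26, d(EU,V)=39/2
step 2: merge (B,R) at d=8, Q=-239; branch lengths B→11/2, R→5/2; new cluster BR
  updated: d(BR,C)=13/2, d(BR,EU)=24, d(BR,K)=57/2, d(BR,S)=25, d(BR,V)=55/2
step 3: merge (C,V) at d=5, Q=-176; branch lengths C→-1/4, V→21/4; new cluster CV
  updated: d(BR,CV)=29/2, d(CV,EU)=15, d(CV,K)=33, d(CV,S)=41/2
step 4: merge (CV,EU) at d=15, Q=-269/2; branch lengths CV→21/4, EU→39/4; new cluster CEUV
  updated: d(BR,CEUV)=47/4, d(CEUV,K)=99/4, d(CEUV,S)=63/4
step 5: merge (BR,CEUV) at d=47/4, Q=-94; branch lengths BR→73/8, CEUV→21/8; new cluster BCERUV
  updated: d(BCERUV,K)=83/4, d(BCERUV,S)=29/2
step 6: merge (BCERUV,K) at d=83/4, Q=-269/4; branch lengths BCERUV→13/8, K→153/8; new cluster BCEKRUV
  updated: d(BCEKRUV,S)=103/8
step 7: merge (BCEKRUV,S) at d=103/8; branch lengths BCEKRUV→103/16, S→103/16; new cluster BCEKRSUV
final tree: ((((B:11/2,R:5/2):73/8,((C:-1/4,V:21/4):21/4,(E:27/4,U:-19/4):39/4):21/8):13/8,K:153/8):103/16,S:103/16)
total length: 603/8

((((B:11/2,R:5/2):73/8,((C:-1/4,V:21/4):21/4,(E:27/4,U:-19/4):39/4):21/8):13/8,K:153/8):103/16,S:103/16)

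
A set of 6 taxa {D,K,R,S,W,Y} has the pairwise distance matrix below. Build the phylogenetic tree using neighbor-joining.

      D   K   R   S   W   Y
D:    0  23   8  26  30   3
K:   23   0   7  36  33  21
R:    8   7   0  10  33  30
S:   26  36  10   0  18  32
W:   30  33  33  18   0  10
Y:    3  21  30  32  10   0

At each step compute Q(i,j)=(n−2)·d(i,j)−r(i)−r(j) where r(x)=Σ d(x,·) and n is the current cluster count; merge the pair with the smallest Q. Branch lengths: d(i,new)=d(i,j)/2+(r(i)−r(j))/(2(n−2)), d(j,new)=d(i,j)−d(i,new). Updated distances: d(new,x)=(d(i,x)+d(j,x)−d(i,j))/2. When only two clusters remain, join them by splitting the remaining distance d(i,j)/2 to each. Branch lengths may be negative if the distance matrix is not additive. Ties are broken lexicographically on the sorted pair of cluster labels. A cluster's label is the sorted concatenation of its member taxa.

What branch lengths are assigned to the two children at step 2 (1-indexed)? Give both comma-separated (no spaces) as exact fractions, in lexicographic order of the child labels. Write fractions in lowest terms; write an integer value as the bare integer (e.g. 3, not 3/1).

13/6,5/6

iteration 1: select K,R (d=7, Q=-180); attach at lengths (15/2, -1/2); label the merged cluster KR
  updated: d(D,KR)=12, d(KR,S)=39/2, d(KR,W)=59/2, d(KR,Y)=22
iteration 2: select D,Y (d=3, Q=-129); attach at lengths (13/6, 5/6); label the merged cluster DY
  updated: d(DY,KR)=31/2, d(DY,S)=55/2, d(DY,W)=37/2
iteration 3: select DY,KR (d=31/2, Q=-95); attach at lengths (7, 17/2); label the merged cluster DKRY
  updated: d(DKRY,S)=63/4, d(DKRY,W)=65/4
iteration 4: select DKRY,S (d=63/4, Q=-50); attach at lengths (7, 35/4); label the merged cluster DKRSY
  updated: d(DKRSY,W)=37/4
iteration 5: select DKRSY,W (d=37/4); attach at lengths (37/8, 37/8); label the merged cluster DKRSWY
final tree: ((((D:13/6,Y:5/6):7,(K:15/2,R:-1/2):17/2):7,S:35/4):37/8,W:37/8)
total length: 101/2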